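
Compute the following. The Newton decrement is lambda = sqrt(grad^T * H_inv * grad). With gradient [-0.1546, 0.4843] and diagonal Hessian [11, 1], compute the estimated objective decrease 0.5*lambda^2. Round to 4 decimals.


Step 1: H is diagonal, so H^(-1) * g = [-0.0141, 0.4843].
Step 2: g^T H^(-1) g = sum_i g_i^2 / H_ii
  = (-0.1546)^2/11 + (0.4843)^2/1
  = 0.0022 + 0.2345 = 0.2367
Step 3: Objective decrease = 0.5 * g^T H^(-1) g = 0.1184


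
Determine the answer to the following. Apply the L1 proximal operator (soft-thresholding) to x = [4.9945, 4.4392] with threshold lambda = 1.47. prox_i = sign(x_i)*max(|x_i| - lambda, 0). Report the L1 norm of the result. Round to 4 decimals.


Soft-thresholding with lambda = 1.47:
prox(4.9945) = sign(4.9945)*max(|4.9945| - 1.47, 0) = 3.5245
prox(4.4392) = sign(4.4392)*max(|4.4392| - 1.47, 0) = 2.9692
prox(x) = [3.5245, 2.9692]
||prox(x)||_1 = 3.5245 + 2.9692 = 6.4937


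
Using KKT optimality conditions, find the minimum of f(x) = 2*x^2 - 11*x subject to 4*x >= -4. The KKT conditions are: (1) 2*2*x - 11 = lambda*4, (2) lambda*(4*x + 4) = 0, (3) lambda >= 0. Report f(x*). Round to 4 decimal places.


Step 1: Try lambda = 0 (constraint inactive).
Stationarity: 2*2*x - 11 = 0
x* = 11/(2*2) = 2.75
Check constraint: 4*2.75 = 11.0 >= -4 -- satisfied.
Step 2: Compute optimal value.
f(x*) = 2*2.75^2 - 11*2.75 = -15.125


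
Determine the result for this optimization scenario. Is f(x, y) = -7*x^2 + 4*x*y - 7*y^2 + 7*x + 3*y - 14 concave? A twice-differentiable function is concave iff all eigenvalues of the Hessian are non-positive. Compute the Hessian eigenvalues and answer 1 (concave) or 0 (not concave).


The Hessian of f(x,y) = -7*x^2 + 4*x*y - 7*y^2 + 7*x + 3*y - 14 is:
H = [[-14, 4], [4, -14]]
Trace = -14 - 14 = -28
Determinant = -14*-14 - (4)^2 = 180
Discriminant = (-28)^2 - 4*180 = 64.0
Eigenvalues: lambda_1 = -18.0, lambda_2 = -10.0
The function is concave.

1


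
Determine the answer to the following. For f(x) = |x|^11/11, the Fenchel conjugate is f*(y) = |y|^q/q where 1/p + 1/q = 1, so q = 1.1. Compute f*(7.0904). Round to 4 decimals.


The conjugate exponent q satisfies 1/p + 1/q = 1.
p = 11, so q = 11/(11 - 1) = 1.1
|y|^q = 7.0904^1.1 = 8.6246
f*(7.0904) = 8.6246 / 1.1 = 7.8405


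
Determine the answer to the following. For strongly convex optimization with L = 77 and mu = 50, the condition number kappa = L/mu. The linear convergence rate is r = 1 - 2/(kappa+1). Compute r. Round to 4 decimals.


Step 1: Compute the condition number.
kappa = L/mu = 77/50 = 1.54
Step 2: Compute the convergence rate.
r = 1 - 2/(kappa + 1) = 1 - 2*mu/(L + mu) = (L - mu)/(L + mu) = 27/127 = 0.2126


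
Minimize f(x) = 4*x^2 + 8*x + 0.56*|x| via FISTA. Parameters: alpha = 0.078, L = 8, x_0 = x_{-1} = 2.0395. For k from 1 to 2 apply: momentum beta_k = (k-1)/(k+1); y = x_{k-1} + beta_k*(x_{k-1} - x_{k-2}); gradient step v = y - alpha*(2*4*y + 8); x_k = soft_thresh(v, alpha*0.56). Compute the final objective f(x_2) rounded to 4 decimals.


FISTA on f(x) = 4*x^2 + 8*x + 0.56*|x|
L = 8, alpha = 0.078
Iteration 1: beta = 0.0, y = 2.0395 + 0.0*(2.0395 - 2.0395) = 2.0395
  grad(y) = 24.316, v = y - alpha*grad = 0.1429
  prox(v) = soft_thresh(0.1429, 0.0437) = 0.0992
Iteration 2: beta = 0.3333, y = 0.0992 + 0.3333*(0.0992 - 2.0395) = -0.5476
  grad(y) = 3.6192, v = y - alpha*grad = -0.8299
  prox(v) = soft_thresh(-0.8299, 0.0437) = -0.7862
f(x_2) = 4*(-0.7862)^2 + 8*(-0.7862) + 0.56*|-0.7862| = -3.3769


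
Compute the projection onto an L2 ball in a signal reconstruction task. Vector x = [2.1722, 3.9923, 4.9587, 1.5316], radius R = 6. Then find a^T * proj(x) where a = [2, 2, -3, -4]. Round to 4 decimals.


Step 1: Compute ||x|| (intermediates to 6 decimals).
||x|| = sqrt(2.1722^2 + 3.9923^2 + 4.9587^2 + 1.5316^2) = 6.898653
Step 2: Project.
Since ||x|| > R, scale = R/||x|| = 6/6.898653 = 0.869735, proj(x) = scale * x
proj(x) = [1.889238, 3.472243, 4.312755, 1.332086]
Step 3: Dot product.
a^T * proj(x) = 2*1.889238 + 2*3.472243 - 3*4.312755 - 4*1.332086 = -7.5436


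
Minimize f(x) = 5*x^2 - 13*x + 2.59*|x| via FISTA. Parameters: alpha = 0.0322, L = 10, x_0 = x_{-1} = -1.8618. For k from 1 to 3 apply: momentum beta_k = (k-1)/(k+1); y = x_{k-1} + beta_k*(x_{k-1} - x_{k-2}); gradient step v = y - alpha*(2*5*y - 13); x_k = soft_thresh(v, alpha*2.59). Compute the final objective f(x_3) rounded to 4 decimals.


FISTA on f(x) = 5*x^2 - 13*x + 2.59*|x|
L = 10, alpha = 0.0322
Iteration 1: beta = 0.0, y = -1.8618 + 0.0*(-1.8618 + 1.8618) = -1.8618
  grad(y) = -31.618, v = y - alpha*grad = -0.8437
  prox(v) = soft_thresh(-0.8437, 0.0834) = -0.7603
Iteration 2: beta = 0.3333, y = -0.7603 + 0.3333*(-0.7603 + 1.8618) = -0.3931
  grad(y) = -16.9314, v = y - alpha*grad = 0.1521
  prox(v) = soft_thresh(0.1521, 0.0834) = 0.0687
Iteration 3: beta = 0.5, y = 0.0687 + 0.5*(0.0687 + 0.7603) = 0.4831
  grad(y) = -8.1687, v = y - alpha*grad = 0.7462
  prox(v) = soft_thresh(0.7462, 0.0834) = 0.6628
f(x_3) = 5*0.6628^2 - 13*0.6628 + 2.59*|0.6628| = -4.7031


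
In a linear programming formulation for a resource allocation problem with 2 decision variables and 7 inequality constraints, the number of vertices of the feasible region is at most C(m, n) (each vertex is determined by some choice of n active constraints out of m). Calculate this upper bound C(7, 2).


Each vertex corresponds to some choice of n active constraints out of m, so the number of vertices is at most C(m, n) = m! / (n!(m-n)!).
m = 7, n = 2
Numerator: 7 * 6
Denominator: 2! = 2
C(7, 2) = 21


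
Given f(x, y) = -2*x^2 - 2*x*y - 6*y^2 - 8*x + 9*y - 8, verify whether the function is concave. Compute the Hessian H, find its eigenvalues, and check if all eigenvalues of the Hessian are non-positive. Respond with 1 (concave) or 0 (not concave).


The Hessian of f(x,y) = -2*x^2 - 2*x*y - 6*y^2 - 8*x + 9*y - 8 is:
H = [[-4, -2], [-2, -12]]
Trace = -4 - 12 = -16
Determinant = -4*-12 - (-2)^2 = 44
Discriminant = (-16)^2 - 4*44 = 80.0
Eigenvalues: lambda_1 = -12.4721, lambda_2 = -3.5279
The function is concave.

1


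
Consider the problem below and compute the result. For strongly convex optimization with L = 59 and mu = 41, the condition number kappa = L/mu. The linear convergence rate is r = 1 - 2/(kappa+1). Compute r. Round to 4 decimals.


Step 1: Compute the condition number.
kappa = L/mu = 59/41 = 1.439
Step 2: Compute the convergence rate.
r = 1 - 2/(kappa + 1) = 1 - 2*mu/(L + mu) = (L - mu)/(L + mu) = 18/100 = 0.18


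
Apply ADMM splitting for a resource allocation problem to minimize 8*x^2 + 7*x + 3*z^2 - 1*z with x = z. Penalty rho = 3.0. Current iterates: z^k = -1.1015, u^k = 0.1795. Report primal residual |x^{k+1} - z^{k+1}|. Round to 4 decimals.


ADMM iteration with rho = 3.0, z^k = -1.1015, u^k = 0.1795
Step 1: x-update.
Minimize 8*x^2 + 7*x + (3.0/2)*(x + 1.1015 + 0.1795)^2
FOC: (2*8 + 3.0)*x = -7 + 3.0*(-1.1015 - 0.1795)
x^{k+1} = -0.5707
Step 2: z-update.
Minimize 3*z^2 - 1*z + (3.0/2)*(-0.5707 - z + 0.1795)^2
FOC: (2*3 + 3.0)*z = 1 + 3.0*(-0.5707 + 0.1795)
z^{k+1} = -0.0193
Step 3: u-update.
u^{k+1} = 0.1795 - 0.5707 + 0.0193 = -0.3719
Step 4: Primal residual = |-0.5707 + 0.0193| = 0.5514


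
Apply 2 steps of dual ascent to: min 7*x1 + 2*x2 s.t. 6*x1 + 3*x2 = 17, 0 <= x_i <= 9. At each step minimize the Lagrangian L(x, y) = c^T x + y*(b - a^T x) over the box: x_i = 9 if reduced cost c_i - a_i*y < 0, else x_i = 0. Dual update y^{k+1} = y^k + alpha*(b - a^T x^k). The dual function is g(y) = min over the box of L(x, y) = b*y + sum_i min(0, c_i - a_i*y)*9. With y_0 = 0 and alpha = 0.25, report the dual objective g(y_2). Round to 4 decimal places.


Dual ascent for LP: min 7*x1 + 2*x2, 6*x1 + 3*x2 = 17, 0 <= x_i <= 9
Step 1: y^k = 0.0, reduced costs: (7.0, 2.0)
  x^k = (0.0, 0.0), subgradient = b - a^T x = 17.0
  y^{k+1} = 0.0 + 0.25*17.0 = 4.25
Step 2: y^k = 4.25, reduced costs: (-18.5, -10.75)
  x^k = (9.0, 9.0), subgradient = b - a^T x = -64.0
  y^{k+1} = 4.25 + 0.25*-64.0 = -11.75
Dual objective at y_2 = -11.75: reduced costs (77.5, 37.25), box minimizer x = (0.0, 0.0)
g(y_2) = b*y + (c1 - a1*y)*x1 + (c2 - a2*y)*x2 = 17*(-11.75) + 77.5*0.0 + 37.25*0.0 = -199.75 + 0.0 + 0.0 = -199.75


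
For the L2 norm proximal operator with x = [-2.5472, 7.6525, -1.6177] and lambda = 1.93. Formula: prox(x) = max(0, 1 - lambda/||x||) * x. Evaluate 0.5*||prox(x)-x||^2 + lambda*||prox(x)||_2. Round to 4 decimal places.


Step 1: Compute ||x||.
||x|| = 8.2259
Step 2: Compute scaling factor.
scale = max(0, 1 - 1.93/8.2259) = 0.7654
Step 3: prox(x) = [-1.9496, 5.857, -1.2381]
||prox(x)|| = 6.2959
Step 4: Proximal objective.
0.5*||prox-x||^2 = 1.8625
lambda*||prox|| = 12.1511
Total = 14.0136


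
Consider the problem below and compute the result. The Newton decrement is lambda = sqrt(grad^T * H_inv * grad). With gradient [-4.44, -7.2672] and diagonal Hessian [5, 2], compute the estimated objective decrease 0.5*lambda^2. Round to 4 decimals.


Step 1: H is diagonal, so H^(-1) * g = [-0.888, -3.6336].
Step 2: g^T H^(-1) g = sum_i g_i^2 / H_ii
  = (-4.44)^2/5 + (-7.2672)^2/2
  = 3.9427 + 26.4061 = 30.3488
Step 3: Objective decrease = 0.5 * g^T H^(-1) g = 15.1744


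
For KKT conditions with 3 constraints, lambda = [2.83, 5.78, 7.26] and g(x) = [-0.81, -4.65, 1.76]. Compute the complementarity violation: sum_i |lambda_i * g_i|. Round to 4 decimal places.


KKT complementary slackness check:
lambda_1 * g_1 = 2.83 * -0.81 = -2.2923
lambda_2 * g_2 = 5.78 * -4.65 = -26.877
lambda_3 * g_3 = 7.26 * 1.76 = 12.7776
Total violation = 2.2923 + 26.877 + 12.7776 = 41.9469


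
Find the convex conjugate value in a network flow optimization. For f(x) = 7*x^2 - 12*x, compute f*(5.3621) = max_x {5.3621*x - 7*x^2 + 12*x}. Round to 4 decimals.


f*(y) = sup_x {y*x - a*x^2 - b*x} = sup_x {(y-b)*x - a*x^2}
FOC: (y - b) - 2a*x = 0 => x* = (y - b)/(2a)
x* = (5.3621 + 12)/(2*7) = 1.2402
f*(5.3621) = (y-b)^2/(4a) = (5.3621 + 12)^2/(4*7)
= 301.4425/28 = 10.7658


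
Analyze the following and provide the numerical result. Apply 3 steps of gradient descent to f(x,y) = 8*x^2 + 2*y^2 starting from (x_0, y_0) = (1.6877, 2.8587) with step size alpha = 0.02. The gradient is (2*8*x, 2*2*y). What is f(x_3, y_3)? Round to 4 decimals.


Gradient descent on f(x,y) = 8*x^2 + 2*y^2.
Starting point: (1.6877, 2.8587), alpha = 0.02
Step 1: grad_x = 2*8*1.6877 = 27.0032, grad_y = 2*2*2.8587 = 11.4348
  x_1 = 1.6877 - 0.02*27.0032 = 1.1476
  y_1 = 2.8587 - 0.02*11.4348 = 2.63
Step 2: grad_x = 2*8*1.1476 = 18.3622, grad_y = 2*2*2.63 = 10.52
  x_2 = 1.1476 - 0.02*18.3622 = 0.7804
  y_2 = 2.63 - 0.02*10.52 = 2.4196
Step 3: grad_x = 2*8*0.7804 = 12.4863, grad_y = 2*2*2.4196 = 9.6784
  x_3 = 0.7804 - 0.02*12.4863 = 0.5307
  y_3 = 2.4196 - 0.02*9.6784 = 2.226
f(0.5307, 2.226) = 8*0.5307^2 + 2*2.226^2 = 12.1633


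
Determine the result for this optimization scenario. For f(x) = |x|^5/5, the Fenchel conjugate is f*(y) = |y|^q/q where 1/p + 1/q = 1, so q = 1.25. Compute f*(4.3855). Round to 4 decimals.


The conjugate exponent q satisfies 1/p + 1/q = 1.
p = 5, so q = 5/(5 - 1) = 1.25
|y|^q = 4.3855^1.25 = 6.3463
f*(4.3855) = 6.3463 / 1.25 = 5.0771


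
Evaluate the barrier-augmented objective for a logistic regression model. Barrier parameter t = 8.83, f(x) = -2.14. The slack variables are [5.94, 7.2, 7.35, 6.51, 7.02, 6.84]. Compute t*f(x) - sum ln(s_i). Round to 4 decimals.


Step 1: Compute log-barrier.
ln values: [1.7817, 1.9741, 1.9947, 1.8733, 1.9488, 1.9228]
phi = -(1.7817 + 1.9741 + 1.9947 + 1.8733 + 1.9488 + 1.9228) = -11.4954
Step 2: Compute augmented objective.
t*f(x) = 8.83*-2.14 = -18.8962
Total = -18.8962 - 11.4954 = -30.3916


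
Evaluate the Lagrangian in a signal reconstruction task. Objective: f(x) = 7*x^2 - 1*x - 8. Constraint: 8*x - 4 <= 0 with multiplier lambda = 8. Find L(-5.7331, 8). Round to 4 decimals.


Step 1: Evaluate f(x).
f(-5.7331) = 7*(-5.7331)^2 - 1*(-5.7331) - 8 = 227.8121
Step 2: Evaluate g(x).
g(-5.7331) = 8*-5.7331 - 4 = -49.8648
Step 3: Compute Lagrangian.
L = 227.8121 + 8*-49.8648 = -171.1063


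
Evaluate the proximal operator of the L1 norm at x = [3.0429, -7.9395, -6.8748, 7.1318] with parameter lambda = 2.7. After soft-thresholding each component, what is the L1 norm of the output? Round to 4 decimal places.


Soft-thresholding with lambda = 2.7:
prox(3.0429) = sign(3.0429)*max(|3.0429| - 2.7, 0) = 0.3429
prox(-7.9395) = sign(-7.9395)*max(|-7.9395| - 2.7, 0) = -5.2395
prox(-6.8748) = sign(-6.8748)*max(|-6.8748| - 2.7, 0) = -4.1748
prox(7.1318) = sign(7.1318)*max(|7.1318| - 2.7, 0) = 4.4318
prox(x) = [0.3429, -5.2395, -4.1748, 4.4318]
||prox(x)||_1 = 0.3429 + 5.2395 + 4.1748 + 4.4318 = 14.189


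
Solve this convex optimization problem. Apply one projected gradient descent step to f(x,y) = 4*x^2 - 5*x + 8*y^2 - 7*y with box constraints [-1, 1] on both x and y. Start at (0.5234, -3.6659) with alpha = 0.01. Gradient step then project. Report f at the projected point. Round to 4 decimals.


Step 1: Compute gradient at (0.5234, -3.6659).
grad_x = 2*4*0.5234 - 5 = -0.8128
grad_y = 2*8*-3.6659 - 7 = -65.6544
Step 2: Gradient step.
x_raw = 0.5234 - 0.01*-0.8128 = 0.5315
y_raw = -3.6659 - 0.01*-65.6544 = -3.0094
Step 3: Project onto [-1, 1].
x_proj = clip(0.5315) = 0.5315
y_proj = clip(-3.0094) = -1.0
Step 4: Evaluate f.
f(0.5315, -1.0) = 13.4724


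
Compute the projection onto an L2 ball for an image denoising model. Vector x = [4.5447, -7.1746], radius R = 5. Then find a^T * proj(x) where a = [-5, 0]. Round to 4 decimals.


Step 1: Compute ||x|| (intermediates to 6 decimals).
||x|| = sqrt(4.5447^2 + (-7.1746)^2) = 8.49289
Step 2: Project.
Since ||x|| > R, scale = R/||x|| = 5/8.49289 = 0.588728, proj(x) = scale * x
proj(x) = [2.675592, -4.223888]
Step 3: Dot product.
a^T * proj(x) = -5*2.675592 + 0*(-4.223888) = -13.378


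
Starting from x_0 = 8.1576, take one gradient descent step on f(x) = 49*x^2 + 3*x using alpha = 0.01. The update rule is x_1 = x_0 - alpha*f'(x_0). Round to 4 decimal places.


We compute the gradient at x_0 and apply the update.
f'(x) = 98*x + 3
f'(8.1576) = 98*8.1576 + 3 = 802.4448
x_1 = 8.1576 - 0.01*802.4448 = 0.1332


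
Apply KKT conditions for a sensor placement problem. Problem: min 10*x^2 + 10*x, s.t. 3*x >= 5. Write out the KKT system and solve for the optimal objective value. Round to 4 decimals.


Step 1: Try lambda = 0 (constraint inactive).
x_unc = -10/(2*10) = -0.5
Check: 3*-0.5 = -1.5 < 5 -- violated!
Step 2: Constraint must be active: 3*x = 5
x* = 5/3 = 1.6667 (rounded; the exact value 5/3 is used below)
lambda = (2*10*(5/3) + 10)/3 = 14.4444
Step 3: Compute optimal value.
f(x*) = 10*(5/3)^2 + 10*(5/3) = 44.4444


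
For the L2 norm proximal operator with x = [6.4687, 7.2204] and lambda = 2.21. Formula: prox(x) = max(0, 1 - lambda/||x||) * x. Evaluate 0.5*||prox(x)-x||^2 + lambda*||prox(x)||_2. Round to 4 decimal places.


Step 1: Compute ||x||.
||x|| = 9.6942
Step 2: Compute scaling factor.
scale = max(0, 1 - 2.21/9.6942) = 0.772
Step 3: prox(x) = [4.994, 5.5744]
||prox(x)|| = 7.4842
Step 4: Proximal objective.
0.5*||prox-x||^2 = 2.4421
lambda*||prox|| = 16.5401
Total = 18.9822


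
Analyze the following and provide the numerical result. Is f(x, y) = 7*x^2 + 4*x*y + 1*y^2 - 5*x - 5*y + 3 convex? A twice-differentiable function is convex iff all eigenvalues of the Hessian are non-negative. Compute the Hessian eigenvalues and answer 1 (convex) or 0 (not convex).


The Hessian of f(x,y) = 7*x^2 + 4*x*y + 1*y^2 - 5*x - 5*y + 3 is:
H = [[14, 4], [4, 2]]
Trace = 14 + 2 = 16
Determinant = 14*2 - (4)^2 = 12
Discriminant = (16)^2 - 4*12 = 208.0
Eigenvalues: lambda_1 = 0.7889, lambda_2 = 15.2111
The function is convex.

1


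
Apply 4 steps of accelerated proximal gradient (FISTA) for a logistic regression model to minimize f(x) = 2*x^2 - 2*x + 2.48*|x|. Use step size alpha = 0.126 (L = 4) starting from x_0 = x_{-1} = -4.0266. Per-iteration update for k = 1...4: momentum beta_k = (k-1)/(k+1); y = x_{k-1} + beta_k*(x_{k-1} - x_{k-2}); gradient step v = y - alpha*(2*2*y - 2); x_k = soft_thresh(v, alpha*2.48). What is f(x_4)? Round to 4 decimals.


FISTA on f(x) = 2*x^2 - 2*x + 2.48*|x|
L = 4, alpha = 0.126
Iteration 1: beta = 0.0, y = -4.0266 + 0.0*(-4.0266 + 4.0266) = -4.0266
  grad(y) = -18.1064, v = y - alpha*grad = -1.7452
  prox(v) = soft_thresh(-1.7452, 0.3125) = -1.4327
Iteration 2: beta = 0.3333, y = -1.4327 + 0.3333*(-1.4327 + 4.0266) = -0.5681
  grad(y) = -4.2723, v = y - alpha*grad = -0.0298
  prox(v) = soft_thresh(-0.0298, 0.3125) = 0.0
Iteration 3: beta = 0.5, y = 0.0 + 0.5*(0.0 + 1.4327) = 0.7164
  grad(y) = 0.8654, v = y - alpha*grad = 0.6073
  prox(v) = soft_thresh(0.6073, 0.3125) = 0.2948
Iteration 4: beta = 0.6, y = 0.2948 + 0.6*(0.2948 - 0.0) = 0.4717
  grad(y) = -0.1131, v = y - alpha*grad = 0.486
  prox(v) = soft_thresh(0.486, 0.3125) = 0.1735
f(x_4) = 2*0.1735^2 - 2*0.1735 + 2.48*|0.1735| = 0.1435


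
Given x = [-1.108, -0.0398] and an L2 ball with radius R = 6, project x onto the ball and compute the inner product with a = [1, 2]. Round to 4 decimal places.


Step 1: Compute ||x|| (intermediates to 6 decimals).
||x|| = sqrt((-1.108)^2 + (-0.0398)^2) = 1.108715
Step 2: Project.
Since ||x|| <= R, proj = x (no scaling needed).
proj(x) = [-1.108, -0.0398]
Step 3: Dot product.
a^T * proj(x) = 1*(-1.108) + 2*(-0.0398) = -1.1876


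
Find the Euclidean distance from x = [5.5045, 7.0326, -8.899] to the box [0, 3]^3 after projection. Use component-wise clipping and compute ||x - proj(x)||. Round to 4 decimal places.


Project each component onto [0, 3].
clip(5.5045) = 3.0, clip(7.0326) = 3.0, clip(-8.899) = 0.0
Projection = [3.0, 3.0, 0.0]
Squared diffs: [6.2725, 16.2619, 79.1922]
Distance = sqrt(101.7266) = 10.086


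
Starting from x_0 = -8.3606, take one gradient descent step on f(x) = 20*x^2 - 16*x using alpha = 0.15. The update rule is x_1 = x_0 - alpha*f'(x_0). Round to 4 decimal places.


We compute the gradient at x_0 and apply the update.
f'(x) = 40*x - 16
f'(-8.3606) = 40*-8.3606 - 16 = -350.424
x_1 = -8.3606 - 0.15*-350.424 = 44.203


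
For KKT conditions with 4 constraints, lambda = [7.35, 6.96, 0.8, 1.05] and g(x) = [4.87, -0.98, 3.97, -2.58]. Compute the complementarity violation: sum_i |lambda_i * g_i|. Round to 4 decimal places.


KKT complementary slackness check:
lambda_1 * g_1 = 7.35 * 4.87 = 35.7945
lambda_2 * g_2 = 6.96 * -0.98 = -6.8208
lambda_3 * g_3 = 0.8 * 3.97 = 3.176
lambda_4 * g_4 = 1.05 * -2.58 = -2.709
Total violation = 35.7945 + 6.8208 + 3.176 + 2.709 = 48.5003


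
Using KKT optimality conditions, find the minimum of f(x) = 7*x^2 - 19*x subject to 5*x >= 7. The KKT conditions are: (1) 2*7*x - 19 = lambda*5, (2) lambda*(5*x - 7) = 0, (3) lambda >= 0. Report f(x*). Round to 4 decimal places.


Step 1: Try lambda = 0 (constraint inactive).
x_unc = 19/(2*7) = 1.3571
Check: 5*1.3571 = 6.7855 < 7 -- violated!
Step 2: Constraint must be active: 5*x = 7
x* = 7/5 = 1.4
lambda = (2*7*1.4 - 19)/5 = 0.12
Step 3: Compute optimal value.
f(x*) = 7*1.4^2 - 19*1.4 = -12.88


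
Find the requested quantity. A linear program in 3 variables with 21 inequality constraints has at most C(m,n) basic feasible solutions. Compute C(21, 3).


Each vertex corresponds to some choice of n active constraints out of m, so the number of vertices is at most C(m, n) = m! / (n!(m-n)!).
m = 21, n = 3
Numerator: 21 * 20 * 19
Denominator: 3! = 6
C(21, 3) = 1330


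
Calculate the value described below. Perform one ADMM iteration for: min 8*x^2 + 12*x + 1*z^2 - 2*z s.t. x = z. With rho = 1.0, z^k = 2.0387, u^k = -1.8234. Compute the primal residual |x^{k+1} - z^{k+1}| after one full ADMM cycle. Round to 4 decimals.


ADMM iteration with rho = 1.0, z^k = 2.0387, u^k = -1.8234
Step 1: x-update.
Minimize 8*x^2 + 12*x + (1.0/2)*(x - 2.0387 - 1.8234)^2
FOC: (2*8 + 1.0)*x = -12 + 1.0*(2.0387 + 1.8234)
x^{k+1} = -0.4787
Step 2: z-update.
Minimize 1*z^2 - 2*z + (1.0/2)*(-0.4787 - z - 1.8234)^2
FOC: (2*1 + 1.0)*z = 2 + 1.0*(-0.4787 - 1.8234)
z^{k+1} = -0.1007
Step 3: u-update.
u^{k+1} = -1.8234 - 0.4787 + 0.1007 = -2.2014
Step 4: Primal residual = |-0.4787 + 0.1007| = 0.378


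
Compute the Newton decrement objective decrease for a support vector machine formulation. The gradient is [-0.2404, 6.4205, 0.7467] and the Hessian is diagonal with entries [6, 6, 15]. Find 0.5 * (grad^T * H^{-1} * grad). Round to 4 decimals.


Step 1: H is diagonal, so H^(-1) * g = [-0.0401, 1.0701, 0.0498].
Step 2: g^T H^(-1) g = sum_i g_i^2 / H_ii
  = (-0.2404)^2/6 + (6.4205)^2/6 + (0.7467)^2/15
  = 0.0096 + 6.8705 + 0.0372 = 6.9173
Step 3: Objective decrease = 0.5 * g^T H^(-1) g = 3.4586


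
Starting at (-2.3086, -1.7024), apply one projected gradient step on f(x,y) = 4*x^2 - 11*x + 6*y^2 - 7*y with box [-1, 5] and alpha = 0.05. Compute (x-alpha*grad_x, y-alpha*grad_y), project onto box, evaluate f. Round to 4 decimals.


Step 1: Compute gradient at (-2.3086, -1.7024).
grad_x = 2*4*-2.3086 - 11 = -29.4688
grad_y = 2*6*-1.7024 - 7 = -27.4288
Step 2: Gradient step.
x_raw = -2.3086 - 0.05*-29.4688 = -0.8352
y_raw = -1.7024 - 0.05*-27.4288 = -0.331
Step 3: Project onto [-1, 5].
x_proj = clip(-0.8352) = -0.8352
y_proj = clip(-0.331) = -0.331
Step 4: Evaluate f.
f(-0.8352, -0.331) = 14.9507


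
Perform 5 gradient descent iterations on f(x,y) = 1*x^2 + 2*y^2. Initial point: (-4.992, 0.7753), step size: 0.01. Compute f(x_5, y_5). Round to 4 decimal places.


Gradient descent on f(x,y) = 1*x^2 + 2*y^2.
Starting point: (-4.992, 0.7753), alpha = 0.01
Step 1: grad_x = 2*1*-4.992 = -9.984, grad_y = 2*2*0.7753 = 3.1012
  x_1 = -4.992 - 0.01*-9.984 = -4.8922
  y_1 = 0.7753 - 0.01*3.1012 = 0.7443
Step 2: grad_x = 2*1*-4.8922 = -9.7843, grad_y = 2*2*0.7443 = 2.9772
  x_2 = -4.8922 - 0.01*-9.7843 = -4.7943
  y_2 = 0.7443 - 0.01*2.9772 = 0.7145
Step 3: grad_x = 2*1*-4.7943 = -9.5886, grad_y = 2*2*0.7145 = 2.8581
  x_3 = -4.7943 - 0.01*-9.5886 = -4.6984
  y_3 = 0.7145 - 0.01*2.8581 = 0.6859
Step 4: grad_x = 2*1*-4.6984 = -9.3969, grad_y = 2*2*0.6859 = 2.7437
  x_4 = -4.6984 - 0.01*-9.3969 = -4.6045
  y_4 = 0.6859 - 0.01*2.7437 = 0.6585
Step 5: grad_x = 2*1*-4.6045 = -9.2089, grad_y = 2*2*0.6585 = 2.634
  x_5 = -4.6045 - 0.01*-9.2089 = -4.5124
  y_5 = 0.6585 - 0.01*2.634 = 0.6322
f(-4.5124, 0.6322) = 1*(-4.5124)^2 + 2*0.6322^2 = 21.1608


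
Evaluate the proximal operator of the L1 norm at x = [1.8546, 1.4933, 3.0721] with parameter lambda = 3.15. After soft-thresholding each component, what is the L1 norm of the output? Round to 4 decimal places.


Soft-thresholding with lambda = 3.15:
prox(1.8546) = sign(1.8546)*max(|1.8546| - 3.15, 0) = 0.0
prox(1.4933) = sign(1.4933)*max(|1.4933| - 3.15, 0) = 0.0
prox(3.0721) = sign(3.0721)*max(|3.0721| - 3.15, 0) = 0.0
prox(x) = [0.0, 0.0, 0.0]
||prox(x)||_1 = 0.0 + 0.0 + 0.0 = 0.0


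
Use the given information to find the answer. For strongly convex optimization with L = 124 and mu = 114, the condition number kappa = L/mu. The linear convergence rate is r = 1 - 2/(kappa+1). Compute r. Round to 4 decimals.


Step 1: Compute the condition number.
kappa = L/mu = 124/114 = 1.0877
Step 2: Compute the convergence rate.
r = 1 - 2/(kappa + 1) = 1 - 2*mu/(L + mu) = (L - mu)/(L + mu) = 10/238 = 0.042


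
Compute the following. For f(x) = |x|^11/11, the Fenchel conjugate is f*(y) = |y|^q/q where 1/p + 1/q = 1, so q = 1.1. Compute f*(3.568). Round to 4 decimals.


The conjugate exponent q satisfies 1/p + 1/q = 1.
p = 11, so q = 11/(11 - 1) = 1.1
|y|^q = 3.568^1.1 = 4.052
f*(3.568) = 4.052 / 1.1 = 3.6836


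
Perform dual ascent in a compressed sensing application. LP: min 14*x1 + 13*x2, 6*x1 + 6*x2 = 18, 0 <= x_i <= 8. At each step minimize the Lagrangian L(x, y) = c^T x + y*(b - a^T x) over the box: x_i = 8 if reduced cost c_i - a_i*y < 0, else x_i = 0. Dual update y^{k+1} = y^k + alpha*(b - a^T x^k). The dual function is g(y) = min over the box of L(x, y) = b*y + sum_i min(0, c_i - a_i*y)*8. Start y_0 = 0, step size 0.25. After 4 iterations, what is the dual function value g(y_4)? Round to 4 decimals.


Dual ascent for LP: min 14*x1 + 13*x2, 6*x1 + 6*x2 = 18, 0 <= x_i <= 8
Step 1: y^k = 0.0, reduced costs: (14.0, 13.0)
  x^k = (0.0, 0.0), subgradient = b - a^T x = 18.0
  y^{k+1} = 0.0 + 0.25*18.0 = 4.5
Step 2: y^k = 4.5, reduced costs: (-13.0, -14.0)
  x^k = (8.0, 8.0), subgradient = b - a^T x = -78.0
  y^{k+1} = 4.5 + 0.25*-78.0 = -15.0
Step 3: y^k = -15.0, reduced costs: (104.0, 103.0)
  x^k = (0.0, 0.0), subgradient = b - a^T x = 18.0
  y^{k+1} = -15.0 + 0.25*18.0 = -10.5
Step 4: y^k = -10.5, reduced costs: (77.0, 76.0)
  x^k = (0.0, 0.0), subgradient = b - a^T x = 18.0
  y^{k+1} = -10.5 + 0.25*18.0 = -6.0
Dual objective at y_4 = -6.0: reduced costs (50.0, 49.0), box minimizer x = (0.0, 0.0)
g(y_4) = b*y + (c1 - a1*y)*x1 + (c2 - a2*y)*x2 = 18*(-6.0) + 50.0*0.0 + 49.0*0.0 = -108.0 + 0.0 + 0.0 = -108.0


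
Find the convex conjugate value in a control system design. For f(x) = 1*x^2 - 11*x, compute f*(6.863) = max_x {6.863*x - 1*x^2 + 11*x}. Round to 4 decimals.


f*(y) = sup_x {y*x - a*x^2 - b*x} = sup_x {(y-b)*x - a*x^2}
FOC: (y - b) - 2a*x = 0 => x* = (y - b)/(2a)
x* = (6.863 + 11)/(2*1) = 8.9315
f*(6.863) = (y-b)^2/(4a) = (6.863 + 11)^2/(4*1)
= 319.0868/4 = 79.7717


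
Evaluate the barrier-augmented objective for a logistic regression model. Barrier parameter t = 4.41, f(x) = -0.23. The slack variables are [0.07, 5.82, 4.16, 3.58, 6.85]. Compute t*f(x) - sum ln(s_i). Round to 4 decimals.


Step 1: Compute log-barrier.
ln values: [-2.6593, 1.7613, 1.4255, 1.2754, 1.9242]
phi = -(-2.6593 + 1.7613 + 1.4255 + 1.2754 + 1.9242) = -3.7272
Step 2: Compute augmented objective.
t*f(x) = 4.41*-0.23 = -1.0143
Total = -1.0143 - 3.7272 = -4.7415


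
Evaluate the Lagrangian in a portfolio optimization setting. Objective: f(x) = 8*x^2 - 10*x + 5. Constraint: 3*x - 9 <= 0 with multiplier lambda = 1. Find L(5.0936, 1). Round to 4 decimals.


Step 1: Evaluate f(x).
f(5.0936) = 8*5.0936^2 - 10*5.0936 + 5 = 161.6221
Step 2: Evaluate g(x).
g(5.0936) = 3*5.0936 - 9 = 6.2808
Step 3: Compute Lagrangian.
L = 161.6221 + 1*6.2808 = 167.9029


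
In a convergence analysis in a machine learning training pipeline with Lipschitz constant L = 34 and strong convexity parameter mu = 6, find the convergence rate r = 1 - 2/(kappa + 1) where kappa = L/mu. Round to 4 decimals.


Step 1: Compute the condition number.
kappa = L/mu = 34/6 = 5.6667
Step 2: Compute the convergence rate.
r = 1 - 2/(kappa + 1) = 1 - 2*mu/(L + mu) = (L - mu)/(L + mu) = 28/40 = 0.7


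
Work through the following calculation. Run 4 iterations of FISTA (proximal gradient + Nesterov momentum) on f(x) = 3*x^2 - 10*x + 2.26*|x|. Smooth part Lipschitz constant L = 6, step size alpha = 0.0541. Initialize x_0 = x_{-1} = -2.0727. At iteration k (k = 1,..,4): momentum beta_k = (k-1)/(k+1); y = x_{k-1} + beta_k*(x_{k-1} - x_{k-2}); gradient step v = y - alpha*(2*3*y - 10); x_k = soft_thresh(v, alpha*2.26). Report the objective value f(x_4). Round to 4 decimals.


FISTA on f(x) = 3*x^2 - 10*x + 2.26*|x|
L = 6, alpha = 0.0541
Iteration 1: beta = 0.0, y = -2.0727 + 0.0*(-2.0727 + 2.0727) = -2.0727
  grad(y) = -22.4362, v = y - alpha*grad = -0.8589
  prox(v) = soft_thresh(-0.8589, 0.1223) = -0.7366
Iteration 2: beta = 0.3333, y = -0.7366 + 0.3333*(-0.7366 + 2.0727) = -0.2913
  grad(y) = -11.7477, v = y - alpha*grad = 0.3443
  prox(v) = soft_thresh(0.3443, 0.1223) = 0.222
Iteration 3: beta = 0.5, y = 0.222 + 0.5*(0.222 + 0.7366) = 0.7013
  grad(y) = -5.7921, v = y - alpha*grad = 1.0147
  prox(v) = soft_thresh(1.0147, 0.1223) = 0.8924
Iteration 4: beta = 0.6, y = 0.8924 + 0.6*(0.8924 - 0.222) = 1.2946
  grad(y) = -2.2321, v = y - alpha*grad = 1.4154
  prox(v) = soft_thresh(1.4154, 0.1223) = 1.2931
f(x_4) = 3*1.2931^2 - 10*1.2931 + 2.26*|1.2931| = -4.9923


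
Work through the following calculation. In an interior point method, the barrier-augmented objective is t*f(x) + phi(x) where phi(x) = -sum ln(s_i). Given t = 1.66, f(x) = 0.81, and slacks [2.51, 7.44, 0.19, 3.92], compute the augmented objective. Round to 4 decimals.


Step 1: Compute log-barrier.
ln values: [0.9203, 2.0069, -1.6607, 1.3661]
phi = -(0.9203 + 2.0069 - 1.6607 + 1.3661) = -2.6325
Step 2: Compute augmented objective.
t*f(x) = 1.66*0.81 = 1.3446
Total = 1.3446 - 2.6325 = -1.2879


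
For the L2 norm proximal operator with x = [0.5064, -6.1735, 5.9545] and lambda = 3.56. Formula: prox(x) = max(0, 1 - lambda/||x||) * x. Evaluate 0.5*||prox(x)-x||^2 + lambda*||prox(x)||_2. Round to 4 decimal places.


Step 1: Compute ||x||.
||x|| = 8.5921
Step 2: Compute scaling factor.
scale = max(0, 1 - 3.56/8.5921) = 0.5857
Step 3: prox(x) = [0.2966, -3.6156, 3.4874]
||prox(x)|| = 5.0321
Step 4: Proximal objective.
0.5*||prox-x||^2 = 6.3368
lambda*||prox|| = 17.9143
Total = 24.2512


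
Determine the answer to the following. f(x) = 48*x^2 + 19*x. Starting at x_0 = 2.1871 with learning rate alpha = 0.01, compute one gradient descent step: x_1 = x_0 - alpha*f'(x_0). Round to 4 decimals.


We compute the gradient at x_0 and apply the update.
f'(x) = 96*x + 19
f'(2.1871) = 96*2.1871 + 19 = 228.9616
x_1 = 2.1871 - 0.01*228.9616 = -0.1025


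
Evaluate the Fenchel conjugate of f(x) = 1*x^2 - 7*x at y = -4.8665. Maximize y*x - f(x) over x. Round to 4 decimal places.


f*(y) = sup_x {y*x - a*x^2 - b*x} = sup_x {(y-b)*x - a*x^2}
FOC: (y - b) - 2a*x = 0 => x* = (y - b)/(2a)
x* = (-4.8665 + 7)/(2*1) = 1.0668
f*(-4.8665) = (y-b)^2/(4a) = (-4.8665 + 7)^2/(4*1)
= 4.5518/4 = 1.138


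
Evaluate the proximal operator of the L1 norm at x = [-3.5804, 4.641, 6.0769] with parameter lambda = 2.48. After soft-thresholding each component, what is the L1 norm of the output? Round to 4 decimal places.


Soft-thresholding with lambda = 2.48:
prox(-3.5804) = sign(-3.5804)*max(|-3.5804| - 2.48, 0) = -1.1004
prox(4.641) = sign(4.641)*max(|4.641| - 2.48, 0) = 2.161
prox(6.0769) = sign(6.0769)*max(|6.0769| - 2.48, 0) = 3.5969
prox(x) = [-1.1004, 2.161, 3.5969]
||prox(x)||_1 = 1.1004 + 2.161 + 3.5969 = 6.8583


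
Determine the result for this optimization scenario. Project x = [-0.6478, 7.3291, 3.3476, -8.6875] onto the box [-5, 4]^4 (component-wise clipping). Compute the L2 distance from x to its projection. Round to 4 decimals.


Project each component onto [-5, 4].
clip(-0.6478) = -0.6478, clip(7.3291) = 4.0, clip(3.3476) = 3.3476, clip(-8.6875) = -5.0
Projection = [-0.6478, 4.0, 3.3476, -5.0]
Squared diffs: [0.0, 11.0829, 0.0, 13.5977]
Distance = sqrt(24.6806) = 4.968


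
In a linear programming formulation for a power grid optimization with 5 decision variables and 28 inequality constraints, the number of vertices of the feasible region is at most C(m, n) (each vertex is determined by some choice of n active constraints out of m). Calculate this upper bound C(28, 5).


Each vertex corresponds to some choice of n active constraints out of m, so the number of vertices is at most C(m, n) = m! / (n!(m-n)!).
m = 28, n = 5
Numerator: 28 * 27 * 26 * 25 * 24
Denominator: 5! = 120
C(28, 5) = 98280


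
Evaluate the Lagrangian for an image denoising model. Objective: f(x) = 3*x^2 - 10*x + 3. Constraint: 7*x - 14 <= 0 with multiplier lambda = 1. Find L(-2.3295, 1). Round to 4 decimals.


Step 1: Evaluate f(x).
f(-2.3295) = 3*(-2.3295)^2 - 10*(-2.3295) + 3 = 42.5747
Step 2: Evaluate g(x).
g(-2.3295) = 7*-2.3295 - 14 = -30.3065
Step 3: Compute Lagrangian.
L = 42.5747 + 1*-30.3065 = 12.2682


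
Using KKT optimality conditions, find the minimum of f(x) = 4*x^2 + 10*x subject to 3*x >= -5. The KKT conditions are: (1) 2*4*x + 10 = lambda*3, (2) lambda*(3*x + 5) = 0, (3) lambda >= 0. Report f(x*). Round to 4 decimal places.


Step 1: Try lambda = 0 (constraint inactive).
Stationarity: 2*4*x + 10 = 0
x* = -10/(2*4) = -1.25
Check constraint: 3*-1.25 = -3.75 >= -5 -- satisfied.
Step 2: Compute optimal value.
f(x*) = 4*(-1.25)^2 + 10*(-1.25) = -6.25


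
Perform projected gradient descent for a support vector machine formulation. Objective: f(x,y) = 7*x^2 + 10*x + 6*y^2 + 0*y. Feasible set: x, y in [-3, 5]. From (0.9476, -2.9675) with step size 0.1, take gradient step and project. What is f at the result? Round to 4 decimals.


Step 1: Compute gradient at (0.9476, -2.9675).
grad_x = 2*7*0.9476 + 10 = 23.2664
grad_y = 2*6*-2.9675 + 0 = -35.61
Step 2: Gradient step.
x_raw = 0.9476 - 0.1*23.2664 = -1.379
y_raw = -2.9675 - 0.1*-35.61 = 0.5935
Step 3: Project onto [-3, 5].
x_proj = clip(-1.379) = -1.379
y_proj = clip(0.5935) = 0.5935
Step 4: Evaluate f.
f(-1.379, 0.5935) = 1.6353


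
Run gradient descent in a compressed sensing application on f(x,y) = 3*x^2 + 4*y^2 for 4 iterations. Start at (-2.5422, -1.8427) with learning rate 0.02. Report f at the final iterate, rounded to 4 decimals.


Gradient descent on f(x,y) = 3*x^2 + 4*y^2.
Starting point: (-2.5422, -1.8427), alpha = 0.02
Step 1: grad_x = 2*3*-2.5422 = -15.2532, grad_y = 2*4*-1.8427 = -14.7416
  x_1 = -2.5422 - 0.02*-15.2532 = -2.2371
  y_1 = -1.8427 - 0.02*-14.7416 = -1.5479
Step 2: grad_x = 2*3*-2.2371 = -13.4228, grad_y = 2*4*-1.5479 = -12.3829
  x_2 = -2.2371 - 0.02*-13.4228 = -1.9687
  y_2 = -1.5479 - 0.02*-12.3829 = -1.3002
Step 3: grad_x = 2*3*-1.9687 = -11.8121, grad_y = 2*4*-1.3002 = -10.4017
  x_3 = -1.9687 - 0.02*-11.8121 = -1.7324
  y_3 = -1.3002 - 0.02*-10.4017 = -1.0922
Step 4: grad_x = 2*3*-1.7324 = -10.3946, grad_y = 2*4*-1.0922 = -8.7374
  x_4 = -1.7324 - 0.02*-10.3946 = -1.5245
  y_4 = -1.0922 - 0.02*-8.7374 = -0.9174
f(-1.5245, -0.9174) = 3*(-1.5245)^2 + 4*(-0.9174)^2 = 10.3394


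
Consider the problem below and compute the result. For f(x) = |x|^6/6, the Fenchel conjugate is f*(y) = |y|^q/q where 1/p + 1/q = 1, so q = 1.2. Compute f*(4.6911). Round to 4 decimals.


The conjugate exponent q satisfies 1/p + 1/q = 1.
p = 6, so q = 6/(6 - 1) = 1.2
|y|^q = 4.6911^1.2 = 6.3904
f*(4.6911) = 6.3904 / 1.2 = 5.3254


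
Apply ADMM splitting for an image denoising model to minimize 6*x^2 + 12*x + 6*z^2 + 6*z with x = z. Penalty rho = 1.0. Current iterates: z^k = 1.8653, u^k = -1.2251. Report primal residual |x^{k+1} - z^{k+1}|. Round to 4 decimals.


ADMM iteration with rho = 1.0, z^k = 1.8653, u^k = -1.2251
Step 1: x-update.
Minimize 6*x^2 + 12*x + (1.0/2)*(x - 1.8653 - 1.2251)^2
FOC: (2*6 + 1.0)*x = -12 + 1.0*(1.8653 + 1.2251)
x^{k+1} = -0.6854
Step 2: z-update.
Minimize 6*z^2 + 6*z + (1.0/2)*(-0.6854 - z - 1.2251)^2
FOC: (2*6 + 1.0)*z = -6 + 1.0*(-0.6854 - 1.2251)
z^{k+1} = -0.6085
Step 3: u-update.
u^{k+1} = -1.2251 - 0.6854 + 0.6085 = -1.302
Step 4: Primal residual = |-0.6854 + 0.6085| = 0.0769


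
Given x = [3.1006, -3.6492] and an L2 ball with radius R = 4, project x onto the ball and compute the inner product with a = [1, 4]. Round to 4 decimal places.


Step 1: Compute ||x|| (intermediates to 6 decimals).
||x|| = sqrt(3.1006^2 + (-3.6492)^2) = 4.788568
Step 2: Project.
Since ||x|| > R, scale = R/||x|| = 4/4.788568 = 0.835323, proj(x) = scale * x
proj(x) = [2.590002, -3.048261]
Step 3: Dot product.
a^T * proj(x) = 1*2.590002 + 4*(-3.048261) = -9.603


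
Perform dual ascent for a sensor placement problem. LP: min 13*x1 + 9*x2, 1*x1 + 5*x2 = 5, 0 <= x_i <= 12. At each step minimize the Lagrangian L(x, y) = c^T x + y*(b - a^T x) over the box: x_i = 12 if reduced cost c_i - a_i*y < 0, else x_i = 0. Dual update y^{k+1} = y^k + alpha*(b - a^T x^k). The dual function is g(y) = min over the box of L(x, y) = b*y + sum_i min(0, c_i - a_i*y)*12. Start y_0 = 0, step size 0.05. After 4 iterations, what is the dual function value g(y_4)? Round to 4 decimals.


Dual ascent for LP: min 13*x1 + 9*x2, 1*x1 + 5*x2 = 5, 0 <= x_i <= 12
Step 1: y^k = 0.0, reduced costs: (13.0, 9.0)
  x^k = (0.0, 0.0), subgradient = b - a^T x = 5.0
  y^{k+1} = 0.0 + 0.05*5.0 = 0.25
Step 2: y^k = 0.25, reduced costs: (12.75, 7.75)
  x^k = (0.0, 0.0), subgradient = b - a^T x = 5.0
  y^{k+1} = 0.25 + 0.05*5.0 = 0.5
Step 3: y^k = 0.5, reduced costs: (12.5, 6.5)
  x^k = (0.0, 0.0), subgradient = b - a^T x = 5.0
  y^{k+1} = 0.5 + 0.05*5.0 = 0.75
Step 4: y^k = 0.75, reduced costs: (12.25, 5.25)
  x^k = (0.0, 0.0), subgradient = b - a^T x = 5.0
  y^{k+1} = 0.75 + 0.05*5.0 = 1.0
Dual objective at y_4 = 1.0: reduced costs (12.0, 4.0), box minimizer x = (0.0, 0.0)
g(y_4) = b*y + (c1 - a1*y)*x1 + (c2 - a2*y)*x2 = 5*1.0 + 12.0*0.0 + 4.0*0.0 = 5.0 + 0.0 + 0.0 = 5.0


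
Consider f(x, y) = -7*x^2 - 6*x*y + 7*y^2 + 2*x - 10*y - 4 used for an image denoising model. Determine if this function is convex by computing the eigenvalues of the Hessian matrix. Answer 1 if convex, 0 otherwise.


The Hessian of f(x,y) = -7*x^2 - 6*x*y + 7*y^2 + 2*x - 10*y - 4 is:
H = [[-14, -6], [-6, 14]]
Trace = -14 + 14 = 0
Determinant = -14*14 - (-6)^2 = -232
Discriminant = (0)^2 - 4*-232 = 928.0
Eigenvalues: lambda_1 = -15.2315, lambda_2 = 15.2315
The function is not convex.

0


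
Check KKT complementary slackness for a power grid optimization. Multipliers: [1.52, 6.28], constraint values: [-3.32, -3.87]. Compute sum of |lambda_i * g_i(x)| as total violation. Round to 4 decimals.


KKT complementary slackness check:
lambda_1 * g_1 = 1.52 * -3.32 = -5.0464
lambda_2 * g_2 = 6.28 * -3.87 = -24.3036
Total violation = 5.0464 + 24.3036 = 29.35


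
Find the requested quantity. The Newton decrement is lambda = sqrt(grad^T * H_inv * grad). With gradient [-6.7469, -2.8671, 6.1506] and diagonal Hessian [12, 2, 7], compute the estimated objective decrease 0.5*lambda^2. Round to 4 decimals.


Step 1: H is diagonal, so H^(-1) * g = [-0.5622, -1.4336, 0.8787].
Step 2: g^T H^(-1) g = sum_i g_i^2 / H_ii
  = (-6.7469)^2/12 + (-2.8671)^2/2 + (6.1506)^2/7
  = 3.7934 + 4.1101 + 5.4043 = 13.3078
Step 3: Objective decrease = 0.5 * g^T H^(-1) g = 6.6539


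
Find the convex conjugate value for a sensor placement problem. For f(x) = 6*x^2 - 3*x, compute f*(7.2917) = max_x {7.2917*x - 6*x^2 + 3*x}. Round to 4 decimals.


f*(y) = sup_x {y*x - a*x^2 - b*x} = sup_x {(y-b)*x - a*x^2}
FOC: (y - b) - 2a*x = 0 => x* = (y - b)/(2a)
x* = (7.2917 + 3)/(2*6) = 0.8576
f*(7.2917) = (y-b)^2/(4a) = (7.2917 + 3)^2/(4*6)
= 105.9191/24 = 4.4133


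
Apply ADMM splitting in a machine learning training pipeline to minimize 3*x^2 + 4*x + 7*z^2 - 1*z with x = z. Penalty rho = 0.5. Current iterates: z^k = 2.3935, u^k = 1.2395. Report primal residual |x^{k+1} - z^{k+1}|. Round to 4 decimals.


ADMM iteration with rho = 0.5, z^k = 2.3935, u^k = 1.2395
Step 1: x-update.
Minimize 3*x^2 + 4*x + (0.5/2)*(x - 2.3935 + 1.2395)^2
FOC: (2*3 + 0.5)*x = -4 + 0.5*(2.3935 - 1.2395)
x^{k+1} = -0.5266
Step 2: z-update.
Minimize 7*z^2 - 1*z + (0.5/2)*(-0.5266 - z + 1.2395)^2
FOC: (2*7 + 0.5)*z = 1 + 0.5*(-0.5266 + 1.2395)
z^{k+1} = 0.0935
Step 3: u-update.
u^{k+1} = 1.2395 - 0.5266 - 0.0935 = 0.6193
Step 4: Primal residual = |-0.5266 - 0.0935| = 0.6202


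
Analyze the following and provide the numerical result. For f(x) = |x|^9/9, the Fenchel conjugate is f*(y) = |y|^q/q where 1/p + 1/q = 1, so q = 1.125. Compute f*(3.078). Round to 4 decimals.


The conjugate exponent q satisfies 1/p + 1/q = 1.
p = 9, so q = 9/(9 - 1) = 1.125
|y|^q = 3.078^1.125 = 3.5424
f*(3.078) = 3.5424 / 1.125 = 3.1488


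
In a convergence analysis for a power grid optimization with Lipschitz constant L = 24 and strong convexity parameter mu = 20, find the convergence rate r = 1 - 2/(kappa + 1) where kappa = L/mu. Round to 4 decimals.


Step 1: Compute the condition number.
kappa = L/mu = 24/20 = 1.2
Step 2: Compute the convergence rate.
r = 1 - 2/(kappa + 1) = 1 - 2*mu/(L + mu) = (L - mu)/(L + mu) = 4/44 = 0.0909


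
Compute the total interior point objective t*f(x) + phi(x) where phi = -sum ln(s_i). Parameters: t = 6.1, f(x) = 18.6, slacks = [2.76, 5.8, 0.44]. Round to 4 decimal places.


Step 1: Compute log-barrier.
ln values: [1.0152, 1.7579, -0.821]
phi = -(1.0152 + 1.7579 - 0.821) = -1.9521
Step 2: Compute augmented objective.
t*f(x) = 6.1*18.6 = 113.46
Total = 113.46 - 1.9521 = 111.5079


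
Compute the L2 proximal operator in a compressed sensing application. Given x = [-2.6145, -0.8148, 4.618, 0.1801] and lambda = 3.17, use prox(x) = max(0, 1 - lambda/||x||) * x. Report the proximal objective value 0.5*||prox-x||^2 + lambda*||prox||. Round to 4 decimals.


Step 1: Compute ||x||.
||x|| = 5.372
Step 2: Compute scaling factor.
scale = max(0, 1 - 3.17/5.372) = 0.4099
Step 3: prox(x) = [-1.0717, -0.334, 1.8929, 0.0738]
||prox(x)|| = 2.202
Step 4: Proximal objective.
0.5*||prox-x||^2 = 5.0245
lambda*||prox|| = 6.9803
Total = 12.0046
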